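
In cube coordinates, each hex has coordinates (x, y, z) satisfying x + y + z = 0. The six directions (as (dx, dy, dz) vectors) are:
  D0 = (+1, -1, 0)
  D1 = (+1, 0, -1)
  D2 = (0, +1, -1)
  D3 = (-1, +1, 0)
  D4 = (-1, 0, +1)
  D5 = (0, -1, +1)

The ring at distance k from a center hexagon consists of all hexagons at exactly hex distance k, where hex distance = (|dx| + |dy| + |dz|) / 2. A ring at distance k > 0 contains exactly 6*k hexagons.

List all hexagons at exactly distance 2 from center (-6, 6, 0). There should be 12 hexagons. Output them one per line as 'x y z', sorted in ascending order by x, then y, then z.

Walk ring at distance 2 from (-6, 6, 0):
Start at center + D4*2 = (-8, 6, 2)
  hex 0: (-8, 6, 2)
  hex 1: (-7, 5, 2)
  hex 2: (-6, 4, 2)
  hex 3: (-5, 4, 1)
  hex 4: (-4, 4, 0)
  hex 5: (-4, 5, -1)
  hex 6: (-4, 6, -2)
  hex 7: (-5, 7, -2)
  hex 8: (-6, 8, -2)
  hex 9: (-7, 8, -1)
  hex 10: (-8, 8, 0)
  hex 11: (-8, 7, 1)
Sorted: 12 hexes.

Answer: -8 6 2
-8 7 1
-8 8 0
-7 5 2
-7 8 -1
-6 4 2
-6 8 -2
-5 4 1
-5 7 -2
-4 4 0
-4 5 -1
-4 6 -2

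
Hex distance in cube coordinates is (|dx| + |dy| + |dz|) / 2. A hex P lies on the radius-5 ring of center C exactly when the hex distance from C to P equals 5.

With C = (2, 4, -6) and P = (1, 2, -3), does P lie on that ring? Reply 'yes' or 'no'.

Answer: no

Derivation:
|px - cx| = |1 - 2| = 1
|py - cy| = |2 - 4| = 2
|pz - cz| = |-3 - (-6)| = 3
distance = (1+2+3)/2 = 6/2 = 3
radius = 5; distance != radius -> no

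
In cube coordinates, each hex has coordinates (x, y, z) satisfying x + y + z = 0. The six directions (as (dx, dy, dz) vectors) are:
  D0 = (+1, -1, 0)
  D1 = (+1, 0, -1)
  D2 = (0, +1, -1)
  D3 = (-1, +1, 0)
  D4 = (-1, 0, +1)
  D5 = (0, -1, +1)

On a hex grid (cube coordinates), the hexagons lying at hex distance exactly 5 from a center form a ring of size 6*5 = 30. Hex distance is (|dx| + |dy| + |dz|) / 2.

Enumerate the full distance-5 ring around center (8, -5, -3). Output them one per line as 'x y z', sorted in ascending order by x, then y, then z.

Walk ring at distance 5 from (8, -5, -3):
Start at center + D4*5 = (3, -5, 2)
  hex 0: (3, -5, 2)
  hex 1: (4, -6, 2)
  hex 2: (5, -7, 2)
  hex 3: (6, -8, 2)
  hex 4: (7, -9, 2)
  hex 5: (8, -10, 2)
  hex 6: (9, -10, 1)
  hex 7: (10, -10, 0)
  hex 8: (11, -10, -1)
  hex 9: (12, -10, -2)
  hex 10: (13, -10, -3)
  hex 11: (13, -9, -4)
  hex 12: (13, -8, -5)
  hex 13: (13, -7, -6)
  hex 14: (13, -6, -7)
  hex 15: (13, -5, -8)
  hex 16: (12, -4, -8)
  hex 17: (11, -3, -8)
  hex 18: (10, -2, -8)
  hex 19: (9, -1, -8)
  hex 20: (8, 0, -8)
  hex 21: (7, 0, -7)
  hex 22: (6, 0, -6)
  hex 23: (5, 0, -5)
  hex 24: (4, 0, -4)
  hex 25: (3, 0, -3)
  hex 26: (3, -1, -2)
  hex 27: (3, -2, -1)
  hex 28: (3, -3, 0)
  hex 29: (3, -4, 1)
Sorted: 30 hexes.

Answer: 3 -5 2
3 -4 1
3 -3 0
3 -2 -1
3 -1 -2
3 0 -3
4 -6 2
4 0 -4
5 -7 2
5 0 -5
6 -8 2
6 0 -6
7 -9 2
7 0 -7
8 -10 2
8 0 -8
9 -10 1
9 -1 -8
10 -10 0
10 -2 -8
11 -10 -1
11 -3 -8
12 -10 -2
12 -4 -8
13 -10 -3
13 -9 -4
13 -8 -5
13 -7 -6
13 -6 -7
13 -5 -8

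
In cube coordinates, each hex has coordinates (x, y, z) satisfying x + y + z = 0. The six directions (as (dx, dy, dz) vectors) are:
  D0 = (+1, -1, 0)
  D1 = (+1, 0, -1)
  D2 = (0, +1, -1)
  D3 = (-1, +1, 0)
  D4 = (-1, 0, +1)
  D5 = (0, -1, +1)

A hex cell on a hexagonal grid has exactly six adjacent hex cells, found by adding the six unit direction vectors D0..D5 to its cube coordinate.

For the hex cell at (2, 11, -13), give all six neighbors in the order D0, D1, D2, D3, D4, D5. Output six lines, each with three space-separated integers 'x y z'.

Center: (2, 11, -13). Add each direction:
  D0: (2, 11, -13) + (1, -1, 0) = (3, 10, -13)
  D1: (2, 11, -13) + (1, 0, -1) = (3, 11, -14)
  D2: (2, 11, -13) + (0, 1, -1) = (2, 12, -14)
  D3: (2, 11, -13) + (-1, 1, 0) = (1, 12, -13)
  D4: (2, 11, -13) + (-1, 0, 1) = (1, 11, -12)
  D5: (2, 11, -13) + (0, -1, 1) = (2, 10, -12)

Answer: 3 10 -13
3 11 -14
2 12 -14
1 12 -13
1 11 -12
2 10 -12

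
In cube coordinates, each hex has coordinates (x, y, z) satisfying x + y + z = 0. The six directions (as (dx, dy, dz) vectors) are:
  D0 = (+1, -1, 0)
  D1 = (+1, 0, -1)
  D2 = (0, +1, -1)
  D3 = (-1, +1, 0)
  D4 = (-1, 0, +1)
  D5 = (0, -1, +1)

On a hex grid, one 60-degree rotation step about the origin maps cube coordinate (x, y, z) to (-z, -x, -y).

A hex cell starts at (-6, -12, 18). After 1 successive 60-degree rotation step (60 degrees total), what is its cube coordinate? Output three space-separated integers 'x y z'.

Answer: -18 6 12

Derivation:
Start: (-6, -12, 18)
Step 1: (-6, -12, 18) -> (-(18), -(-6), -(-12)) = (-18, 6, 12)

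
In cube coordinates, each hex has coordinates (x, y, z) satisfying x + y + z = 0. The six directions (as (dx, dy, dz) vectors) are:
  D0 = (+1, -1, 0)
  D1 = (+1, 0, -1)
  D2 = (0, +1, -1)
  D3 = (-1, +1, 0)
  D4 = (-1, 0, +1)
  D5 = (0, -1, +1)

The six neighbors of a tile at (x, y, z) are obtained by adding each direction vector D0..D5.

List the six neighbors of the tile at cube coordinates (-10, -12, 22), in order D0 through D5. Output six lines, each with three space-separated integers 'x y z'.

Answer: -9 -13 22
-9 -12 21
-10 -11 21
-11 -11 22
-11 -12 23
-10 -13 23

Derivation:
Center: (-10, -12, 22). Add each direction:
  D0: (-10, -12, 22) + (1, -1, 0) = (-9, -13, 22)
  D1: (-10, -12, 22) + (1, 0, -1) = (-9, -12, 21)
  D2: (-10, -12, 22) + (0, 1, -1) = (-10, -11, 21)
  D3: (-10, -12, 22) + (-1, 1, 0) = (-11, -11, 22)
  D4: (-10, -12, 22) + (-1, 0, 1) = (-11, -12, 23)
  D5: (-10, -12, 22) + (0, -1, 1) = (-10, -13, 23)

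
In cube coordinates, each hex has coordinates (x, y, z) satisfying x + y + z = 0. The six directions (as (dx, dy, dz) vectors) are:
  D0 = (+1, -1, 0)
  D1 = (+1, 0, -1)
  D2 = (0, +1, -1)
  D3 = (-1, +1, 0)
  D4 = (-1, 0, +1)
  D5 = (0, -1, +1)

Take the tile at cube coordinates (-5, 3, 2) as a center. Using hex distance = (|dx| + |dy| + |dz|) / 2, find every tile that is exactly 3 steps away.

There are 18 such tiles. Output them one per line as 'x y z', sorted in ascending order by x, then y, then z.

Walk ring at distance 3 from (-5, 3, 2):
Start at center + D4*3 = (-8, 3, 5)
  hex 0: (-8, 3, 5)
  hex 1: (-7, 2, 5)
  hex 2: (-6, 1, 5)
  hex 3: (-5, 0, 5)
  hex 4: (-4, 0, 4)
  hex 5: (-3, 0, 3)
  hex 6: (-2, 0, 2)
  hex 7: (-2, 1, 1)
  hex 8: (-2, 2, 0)
  hex 9: (-2, 3, -1)
  hex 10: (-3, 4, -1)
  hex 11: (-4, 5, -1)
  hex 12: (-5, 6, -1)
  hex 13: (-6, 6, 0)
  hex 14: (-7, 6, 1)
  hex 15: (-8, 6, 2)
  hex 16: (-8, 5, 3)
  hex 17: (-8, 4, 4)
Sorted: 18 hexes.

Answer: -8 3 5
-8 4 4
-8 5 3
-8 6 2
-7 2 5
-7 6 1
-6 1 5
-6 6 0
-5 0 5
-5 6 -1
-4 0 4
-4 5 -1
-3 0 3
-3 4 -1
-2 0 2
-2 1 1
-2 2 0
-2 3 -1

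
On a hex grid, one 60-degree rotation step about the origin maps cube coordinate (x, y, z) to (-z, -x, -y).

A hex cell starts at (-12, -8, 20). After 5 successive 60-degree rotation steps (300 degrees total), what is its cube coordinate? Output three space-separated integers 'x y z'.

Start: (-12, -8, 20)
Step 1: (-12, -8, 20) -> (-(20), -(-12), -(-8)) = (-20, 12, 8)
Step 2: (-20, 12, 8) -> (-(8), -(-20), -(12)) = (-8, 20, -12)
Step 3: (-8, 20, -12) -> (-(-12), -(-8), -(20)) = (12, 8, -20)
Step 4: (12, 8, -20) -> (-(-20), -(12), -(8)) = (20, -12, -8)
Step 5: (20, -12, -8) -> (-(-8), -(20), -(-12)) = (8, -20, 12)

Answer: 8 -20 12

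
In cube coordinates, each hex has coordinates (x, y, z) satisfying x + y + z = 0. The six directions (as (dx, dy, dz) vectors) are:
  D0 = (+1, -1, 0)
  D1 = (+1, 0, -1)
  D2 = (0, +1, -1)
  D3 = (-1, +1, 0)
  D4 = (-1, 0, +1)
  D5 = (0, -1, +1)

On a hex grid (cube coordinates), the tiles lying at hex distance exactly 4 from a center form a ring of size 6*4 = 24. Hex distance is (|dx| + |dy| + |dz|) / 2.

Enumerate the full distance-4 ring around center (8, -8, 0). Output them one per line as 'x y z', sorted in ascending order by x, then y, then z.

Walk ring at distance 4 from (8, -8, 0):
Start at center + D4*4 = (4, -8, 4)
  hex 0: (4, -8, 4)
  hex 1: (5, -9, 4)
  hex 2: (6, -10, 4)
  hex 3: (7, -11, 4)
  hex 4: (8, -12, 4)
  hex 5: (9, -12, 3)
  hex 6: (10, -12, 2)
  hex 7: (11, -12, 1)
  hex 8: (12, -12, 0)
  hex 9: (12, -11, -1)
  hex 10: (12, -10, -2)
  hex 11: (12, -9, -3)
  hex 12: (12, -8, -4)
  hex 13: (11, -7, -4)
  hex 14: (10, -6, -4)
  hex 15: (9, -5, -4)
  hex 16: (8, -4, -4)
  hex 17: (7, -4, -3)
  hex 18: (6, -4, -2)
  hex 19: (5, -4, -1)
  hex 20: (4, -4, 0)
  hex 21: (4, -5, 1)
  hex 22: (4, -6, 2)
  hex 23: (4, -7, 3)
Sorted: 24 hexes.

Answer: 4 -8 4
4 -7 3
4 -6 2
4 -5 1
4 -4 0
5 -9 4
5 -4 -1
6 -10 4
6 -4 -2
7 -11 4
7 -4 -3
8 -12 4
8 -4 -4
9 -12 3
9 -5 -4
10 -12 2
10 -6 -4
11 -12 1
11 -7 -4
12 -12 0
12 -11 -1
12 -10 -2
12 -9 -3
12 -8 -4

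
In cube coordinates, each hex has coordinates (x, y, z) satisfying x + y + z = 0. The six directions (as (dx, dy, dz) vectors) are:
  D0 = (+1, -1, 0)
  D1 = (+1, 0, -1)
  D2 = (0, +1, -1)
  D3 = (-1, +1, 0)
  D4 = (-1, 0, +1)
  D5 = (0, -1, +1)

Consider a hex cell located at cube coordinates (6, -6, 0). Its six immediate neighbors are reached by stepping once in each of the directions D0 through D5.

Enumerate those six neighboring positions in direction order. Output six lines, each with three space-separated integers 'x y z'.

Answer: 7 -7 0
7 -6 -1
6 -5 -1
5 -5 0
5 -6 1
6 -7 1

Derivation:
Center: (6, -6, 0). Add each direction:
  D0: (6, -6, 0) + (1, -1, 0) = (7, -7, 0)
  D1: (6, -6, 0) + (1, 0, -1) = (7, -6, -1)
  D2: (6, -6, 0) + (0, 1, -1) = (6, -5, -1)
  D3: (6, -6, 0) + (-1, 1, 0) = (5, -5, 0)
  D4: (6, -6, 0) + (-1, 0, 1) = (5, -6, 1)
  D5: (6, -6, 0) + (0, -1, 1) = (6, -7, 1)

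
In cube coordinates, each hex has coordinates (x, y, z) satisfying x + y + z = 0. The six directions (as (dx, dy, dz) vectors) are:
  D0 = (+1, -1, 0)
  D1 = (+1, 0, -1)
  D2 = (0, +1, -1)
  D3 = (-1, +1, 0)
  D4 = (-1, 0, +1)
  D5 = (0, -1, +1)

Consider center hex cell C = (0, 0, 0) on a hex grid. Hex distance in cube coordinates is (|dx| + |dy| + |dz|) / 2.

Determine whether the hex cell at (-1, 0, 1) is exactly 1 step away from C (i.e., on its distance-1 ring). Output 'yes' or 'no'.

Answer: yes

Derivation:
|px - cx| = |-1 - 0| = 1
|py - cy| = |0 - 0| = 0
|pz - cz| = |1 - 0| = 1
distance = (1+0+1)/2 = 2/2 = 1
radius = 1; distance == radius -> yes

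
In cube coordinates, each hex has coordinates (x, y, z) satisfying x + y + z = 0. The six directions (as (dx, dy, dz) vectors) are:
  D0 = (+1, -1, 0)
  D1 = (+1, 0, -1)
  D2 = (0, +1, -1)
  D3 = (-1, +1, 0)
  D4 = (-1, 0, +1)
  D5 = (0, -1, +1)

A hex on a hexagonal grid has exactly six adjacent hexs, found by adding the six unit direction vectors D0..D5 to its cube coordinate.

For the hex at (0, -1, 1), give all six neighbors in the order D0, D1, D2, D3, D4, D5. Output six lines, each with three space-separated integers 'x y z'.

Answer: 1 -2 1
1 -1 0
0 0 0
-1 0 1
-1 -1 2
0 -2 2

Derivation:
Center: (0, -1, 1). Add each direction:
  D0: (0, -1, 1) + (1, -1, 0) = (1, -2, 1)
  D1: (0, -1, 1) + (1, 0, -1) = (1, -1, 0)
  D2: (0, -1, 1) + (0, 1, -1) = (0, 0, 0)
  D3: (0, -1, 1) + (-1, 1, 0) = (-1, 0, 1)
  D4: (0, -1, 1) + (-1, 0, 1) = (-1, -1, 2)
  D5: (0, -1, 1) + (0, -1, 1) = (0, -2, 2)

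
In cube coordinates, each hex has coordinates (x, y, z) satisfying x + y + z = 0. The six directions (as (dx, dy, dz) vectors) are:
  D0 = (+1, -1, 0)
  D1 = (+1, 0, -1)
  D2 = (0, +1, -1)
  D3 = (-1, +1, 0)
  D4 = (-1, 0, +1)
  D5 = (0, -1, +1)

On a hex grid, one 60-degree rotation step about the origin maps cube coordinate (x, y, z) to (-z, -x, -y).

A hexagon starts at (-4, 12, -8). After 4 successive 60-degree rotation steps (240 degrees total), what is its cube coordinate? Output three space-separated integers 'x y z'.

Start: (-4, 12, -8)
Step 1: (-4, 12, -8) -> (-(-8), -(-4), -(12)) = (8, 4, -12)
Step 2: (8, 4, -12) -> (-(-12), -(8), -(4)) = (12, -8, -4)
Step 3: (12, -8, -4) -> (-(-4), -(12), -(-8)) = (4, -12, 8)
Step 4: (4, -12, 8) -> (-(8), -(4), -(-12)) = (-8, -4, 12)

Answer: -8 -4 12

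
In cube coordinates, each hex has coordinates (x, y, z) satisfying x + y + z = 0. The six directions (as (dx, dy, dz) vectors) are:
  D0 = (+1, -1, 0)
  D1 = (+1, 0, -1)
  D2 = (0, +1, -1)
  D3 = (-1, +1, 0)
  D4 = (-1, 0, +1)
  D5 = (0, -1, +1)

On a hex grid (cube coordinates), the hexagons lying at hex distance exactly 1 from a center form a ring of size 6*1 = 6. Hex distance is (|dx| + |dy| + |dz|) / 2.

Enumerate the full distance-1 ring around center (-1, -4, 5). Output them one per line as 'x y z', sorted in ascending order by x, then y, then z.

Walk ring at distance 1 from (-1, -4, 5):
Start at center + D4*1 = (-2, -4, 6)
  hex 0: (-2, -4, 6)
  hex 1: (-1, -5, 6)
  hex 2: (0, -5, 5)
  hex 3: (0, -4, 4)
  hex 4: (-1, -3, 4)
  hex 5: (-2, -3, 5)
Sorted: 6 hexes.

Answer: -2 -4 6
-2 -3 5
-1 -5 6
-1 -3 4
0 -5 5
0 -4 4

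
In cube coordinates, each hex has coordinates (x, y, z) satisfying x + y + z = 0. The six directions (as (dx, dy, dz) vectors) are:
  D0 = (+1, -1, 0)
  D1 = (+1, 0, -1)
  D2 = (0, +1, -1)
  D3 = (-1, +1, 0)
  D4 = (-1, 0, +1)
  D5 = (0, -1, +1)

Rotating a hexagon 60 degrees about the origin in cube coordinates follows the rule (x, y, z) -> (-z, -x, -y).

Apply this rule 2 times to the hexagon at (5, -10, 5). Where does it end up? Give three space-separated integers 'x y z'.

Start: (5, -10, 5)
Step 1: (5, -10, 5) -> (-(5), -(5), -(-10)) = (-5, -5, 10)
Step 2: (-5, -5, 10) -> (-(10), -(-5), -(-5)) = (-10, 5, 5)

Answer: -10 5 5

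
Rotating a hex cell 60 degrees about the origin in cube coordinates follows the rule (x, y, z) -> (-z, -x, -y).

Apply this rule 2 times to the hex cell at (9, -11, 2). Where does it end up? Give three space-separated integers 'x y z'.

Start: (9, -11, 2)
Step 1: (9, -11, 2) -> (-(2), -(9), -(-11)) = (-2, -9, 11)
Step 2: (-2, -9, 11) -> (-(11), -(-2), -(-9)) = (-11, 2, 9)

Answer: -11 2 9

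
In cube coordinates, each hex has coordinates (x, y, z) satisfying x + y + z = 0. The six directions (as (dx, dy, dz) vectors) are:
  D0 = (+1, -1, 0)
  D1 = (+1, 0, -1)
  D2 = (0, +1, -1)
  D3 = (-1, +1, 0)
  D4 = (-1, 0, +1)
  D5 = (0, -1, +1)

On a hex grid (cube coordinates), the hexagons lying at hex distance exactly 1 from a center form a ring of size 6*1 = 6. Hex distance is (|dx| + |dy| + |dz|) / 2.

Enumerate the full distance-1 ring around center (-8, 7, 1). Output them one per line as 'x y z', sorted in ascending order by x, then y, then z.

Walk ring at distance 1 from (-8, 7, 1):
Start at center + D4*1 = (-9, 7, 2)
  hex 0: (-9, 7, 2)
  hex 1: (-8, 6, 2)
  hex 2: (-7, 6, 1)
  hex 3: (-7, 7, 0)
  hex 4: (-8, 8, 0)
  hex 5: (-9, 8, 1)
Sorted: 6 hexes.

Answer: -9 7 2
-9 8 1
-8 6 2
-8 8 0
-7 6 1
-7 7 0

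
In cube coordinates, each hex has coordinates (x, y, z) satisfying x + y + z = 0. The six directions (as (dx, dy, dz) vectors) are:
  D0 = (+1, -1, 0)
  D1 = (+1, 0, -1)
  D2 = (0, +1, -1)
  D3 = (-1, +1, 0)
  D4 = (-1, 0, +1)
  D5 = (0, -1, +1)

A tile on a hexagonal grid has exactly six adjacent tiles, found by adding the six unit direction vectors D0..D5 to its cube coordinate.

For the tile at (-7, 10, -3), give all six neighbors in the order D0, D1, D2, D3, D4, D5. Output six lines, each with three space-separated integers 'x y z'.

Answer: -6 9 -3
-6 10 -4
-7 11 -4
-8 11 -3
-8 10 -2
-7 9 -2

Derivation:
Center: (-7, 10, -3). Add each direction:
  D0: (-7, 10, -3) + (1, -1, 0) = (-6, 9, -3)
  D1: (-7, 10, -3) + (1, 0, -1) = (-6, 10, -4)
  D2: (-7, 10, -3) + (0, 1, -1) = (-7, 11, -4)
  D3: (-7, 10, -3) + (-1, 1, 0) = (-8, 11, -3)
  D4: (-7, 10, -3) + (-1, 0, 1) = (-8, 10, -2)
  D5: (-7, 10, -3) + (0, -1, 1) = (-7, 9, -2)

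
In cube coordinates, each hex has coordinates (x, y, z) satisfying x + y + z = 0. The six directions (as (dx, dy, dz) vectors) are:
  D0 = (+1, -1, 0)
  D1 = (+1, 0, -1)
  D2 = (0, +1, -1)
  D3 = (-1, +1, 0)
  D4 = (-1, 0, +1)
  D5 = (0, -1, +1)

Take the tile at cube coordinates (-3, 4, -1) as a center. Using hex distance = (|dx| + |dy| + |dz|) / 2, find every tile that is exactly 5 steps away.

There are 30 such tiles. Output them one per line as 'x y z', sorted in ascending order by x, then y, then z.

Answer: -8 4 4
-8 5 3
-8 6 2
-8 7 1
-8 8 0
-8 9 -1
-7 3 4
-7 9 -2
-6 2 4
-6 9 -3
-5 1 4
-5 9 -4
-4 0 4
-4 9 -5
-3 -1 4
-3 9 -6
-2 -1 3
-2 8 -6
-1 -1 2
-1 7 -6
0 -1 1
0 6 -6
1 -1 0
1 5 -6
2 -1 -1
2 0 -2
2 1 -3
2 2 -4
2 3 -5
2 4 -6

Derivation:
Walk ring at distance 5 from (-3, 4, -1):
Start at center + D4*5 = (-8, 4, 4)
  hex 0: (-8, 4, 4)
  hex 1: (-7, 3, 4)
  hex 2: (-6, 2, 4)
  hex 3: (-5, 1, 4)
  hex 4: (-4, 0, 4)
  hex 5: (-3, -1, 4)
  hex 6: (-2, -1, 3)
  hex 7: (-1, -1, 2)
  hex 8: (0, -1, 1)
  hex 9: (1, -1, 0)
  hex 10: (2, -1, -1)
  hex 11: (2, 0, -2)
  hex 12: (2, 1, -3)
  hex 13: (2, 2, -4)
  hex 14: (2, 3, -5)
  hex 15: (2, 4, -6)
  hex 16: (1, 5, -6)
  hex 17: (0, 6, -6)
  hex 18: (-1, 7, -6)
  hex 19: (-2, 8, -6)
  hex 20: (-3, 9, -6)
  hex 21: (-4, 9, -5)
  hex 22: (-5, 9, -4)
  hex 23: (-6, 9, -3)
  hex 24: (-7, 9, -2)
  hex 25: (-8, 9, -1)
  hex 26: (-8, 8, 0)
  hex 27: (-8, 7, 1)
  hex 28: (-8, 6, 2)
  hex 29: (-8, 5, 3)
Sorted: 30 hexes.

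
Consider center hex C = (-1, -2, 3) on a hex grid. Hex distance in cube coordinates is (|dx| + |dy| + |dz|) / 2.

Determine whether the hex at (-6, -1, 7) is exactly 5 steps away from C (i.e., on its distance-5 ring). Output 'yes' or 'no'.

Answer: yes

Derivation:
|px - cx| = |-6 - (-1)| = 5
|py - cy| = |-1 - (-2)| = 1
|pz - cz| = |7 - 3| = 4
distance = (5+1+4)/2 = 10/2 = 5
radius = 5; distance == radius -> yes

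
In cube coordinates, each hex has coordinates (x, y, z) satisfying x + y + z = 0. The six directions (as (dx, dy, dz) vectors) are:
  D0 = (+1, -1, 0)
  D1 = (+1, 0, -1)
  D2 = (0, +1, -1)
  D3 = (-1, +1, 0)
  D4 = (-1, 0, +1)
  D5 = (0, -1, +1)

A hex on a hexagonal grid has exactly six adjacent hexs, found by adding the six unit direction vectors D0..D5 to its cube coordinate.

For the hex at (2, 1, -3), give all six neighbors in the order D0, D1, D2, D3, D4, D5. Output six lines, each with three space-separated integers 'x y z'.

Center: (2, 1, -3). Add each direction:
  D0: (2, 1, -3) + (1, -1, 0) = (3, 0, -3)
  D1: (2, 1, -3) + (1, 0, -1) = (3, 1, -4)
  D2: (2, 1, -3) + (0, 1, -1) = (2, 2, -4)
  D3: (2, 1, -3) + (-1, 1, 0) = (1, 2, -3)
  D4: (2, 1, -3) + (-1, 0, 1) = (1, 1, -2)
  D5: (2, 1, -3) + (0, -1, 1) = (2, 0, -2)

Answer: 3 0 -3
3 1 -4
2 2 -4
1 2 -3
1 1 -2
2 0 -2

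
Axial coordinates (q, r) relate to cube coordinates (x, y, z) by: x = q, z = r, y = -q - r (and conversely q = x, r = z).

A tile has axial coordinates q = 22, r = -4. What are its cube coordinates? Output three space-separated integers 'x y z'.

x = q = 22
z = r = -4
y = -x - z = -(22) - (-4) = -18

Answer: 22 -18 -4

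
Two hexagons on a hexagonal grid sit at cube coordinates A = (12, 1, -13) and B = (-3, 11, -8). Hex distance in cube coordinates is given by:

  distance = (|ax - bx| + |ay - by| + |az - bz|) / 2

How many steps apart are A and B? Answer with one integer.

Answer: 15

Derivation:
|ax - bx| = |12 - (-3)| = 15
|ay - by| = |1 - 11| = 10
|az - bz| = |-13 - (-8)| = 5
distance = (15 + 10 + 5) / 2 = 30 / 2 = 15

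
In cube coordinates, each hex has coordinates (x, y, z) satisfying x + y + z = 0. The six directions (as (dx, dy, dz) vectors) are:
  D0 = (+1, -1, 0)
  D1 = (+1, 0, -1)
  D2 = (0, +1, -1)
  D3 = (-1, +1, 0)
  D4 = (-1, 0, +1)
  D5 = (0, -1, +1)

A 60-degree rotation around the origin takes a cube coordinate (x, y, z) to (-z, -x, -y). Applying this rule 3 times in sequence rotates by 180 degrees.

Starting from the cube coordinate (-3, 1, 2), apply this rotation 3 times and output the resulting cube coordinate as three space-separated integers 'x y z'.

Answer: 3 -1 -2

Derivation:
Start: (-3, 1, 2)
Step 1: (-3, 1, 2) -> (-(2), -(-3), -(1)) = (-2, 3, -1)
Step 2: (-2, 3, -1) -> (-(-1), -(-2), -(3)) = (1, 2, -3)
Step 3: (1, 2, -3) -> (-(-3), -(1), -(2)) = (3, -1, -2)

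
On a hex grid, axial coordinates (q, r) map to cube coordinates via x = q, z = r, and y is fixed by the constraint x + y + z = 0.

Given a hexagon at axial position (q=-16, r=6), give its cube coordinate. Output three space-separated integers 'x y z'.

x = q = -16
z = r = 6
y = -x - z = -(-16) - (6) = 10

Answer: -16 10 6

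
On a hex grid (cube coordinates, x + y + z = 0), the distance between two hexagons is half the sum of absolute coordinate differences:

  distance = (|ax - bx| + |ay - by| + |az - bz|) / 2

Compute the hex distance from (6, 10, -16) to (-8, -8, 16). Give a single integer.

|ax - bx| = |6 - (-8)| = 14
|ay - by| = |10 - (-8)| = 18
|az - bz| = |-16 - 16| = 32
distance = (14 + 18 + 32) / 2 = 64 / 2 = 32

Answer: 32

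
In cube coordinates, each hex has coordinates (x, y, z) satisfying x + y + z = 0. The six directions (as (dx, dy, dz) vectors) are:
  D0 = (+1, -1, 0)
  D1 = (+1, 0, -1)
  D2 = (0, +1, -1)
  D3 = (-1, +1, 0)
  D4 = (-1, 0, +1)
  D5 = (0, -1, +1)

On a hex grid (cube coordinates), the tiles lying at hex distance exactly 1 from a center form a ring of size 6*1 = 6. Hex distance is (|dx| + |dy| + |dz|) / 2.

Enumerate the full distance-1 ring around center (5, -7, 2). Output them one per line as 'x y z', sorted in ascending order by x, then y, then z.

Walk ring at distance 1 from (5, -7, 2):
Start at center + D4*1 = (4, -7, 3)
  hex 0: (4, -7, 3)
  hex 1: (5, -8, 3)
  hex 2: (6, -8, 2)
  hex 3: (6, -7, 1)
  hex 4: (5, -6, 1)
  hex 5: (4, -6, 2)
Sorted: 6 hexes.

Answer: 4 -7 3
4 -6 2
5 -8 3
5 -6 1
6 -8 2
6 -7 1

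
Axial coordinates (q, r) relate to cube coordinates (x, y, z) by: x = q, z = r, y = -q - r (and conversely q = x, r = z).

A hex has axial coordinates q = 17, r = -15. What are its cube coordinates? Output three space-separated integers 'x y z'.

Answer: 17 -2 -15

Derivation:
x = q = 17
z = r = -15
y = -x - z = -(17) - (-15) = -2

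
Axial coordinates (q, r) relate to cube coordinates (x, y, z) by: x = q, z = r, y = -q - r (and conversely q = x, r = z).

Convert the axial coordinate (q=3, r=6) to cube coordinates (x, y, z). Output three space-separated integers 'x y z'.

x = q = 3
z = r = 6
y = -x - z = -(3) - (6) = -9

Answer: 3 -9 6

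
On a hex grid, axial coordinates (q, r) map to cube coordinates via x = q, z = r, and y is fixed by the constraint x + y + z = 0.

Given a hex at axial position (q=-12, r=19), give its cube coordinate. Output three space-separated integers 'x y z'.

Answer: -12 -7 19

Derivation:
x = q = -12
z = r = 19
y = -x - z = -(-12) - (19) = -7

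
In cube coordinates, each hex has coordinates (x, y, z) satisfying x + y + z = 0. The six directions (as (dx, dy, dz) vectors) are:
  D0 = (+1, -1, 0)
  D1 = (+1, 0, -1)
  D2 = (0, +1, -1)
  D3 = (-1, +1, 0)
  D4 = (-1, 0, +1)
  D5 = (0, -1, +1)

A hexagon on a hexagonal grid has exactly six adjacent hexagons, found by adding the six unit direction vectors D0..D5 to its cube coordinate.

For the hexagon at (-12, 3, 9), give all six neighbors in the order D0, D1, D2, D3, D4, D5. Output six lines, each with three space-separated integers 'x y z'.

Center: (-12, 3, 9). Add each direction:
  D0: (-12, 3, 9) + (1, -1, 0) = (-11, 2, 9)
  D1: (-12, 3, 9) + (1, 0, -1) = (-11, 3, 8)
  D2: (-12, 3, 9) + (0, 1, -1) = (-12, 4, 8)
  D3: (-12, 3, 9) + (-1, 1, 0) = (-13, 4, 9)
  D4: (-12, 3, 9) + (-1, 0, 1) = (-13, 3, 10)
  D5: (-12, 3, 9) + (0, -1, 1) = (-12, 2, 10)

Answer: -11 2 9
-11 3 8
-12 4 8
-13 4 9
-13 3 10
-12 2 10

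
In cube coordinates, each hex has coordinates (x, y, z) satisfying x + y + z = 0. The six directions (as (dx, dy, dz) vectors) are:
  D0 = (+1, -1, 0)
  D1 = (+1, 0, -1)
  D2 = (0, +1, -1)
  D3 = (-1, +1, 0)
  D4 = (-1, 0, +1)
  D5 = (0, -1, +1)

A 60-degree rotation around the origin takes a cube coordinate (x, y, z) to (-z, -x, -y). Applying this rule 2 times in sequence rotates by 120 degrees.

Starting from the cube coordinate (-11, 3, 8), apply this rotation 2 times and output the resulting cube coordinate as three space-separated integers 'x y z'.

Answer: 3 8 -11

Derivation:
Start: (-11, 3, 8)
Step 1: (-11, 3, 8) -> (-(8), -(-11), -(3)) = (-8, 11, -3)
Step 2: (-8, 11, -3) -> (-(-3), -(-8), -(11)) = (3, 8, -11)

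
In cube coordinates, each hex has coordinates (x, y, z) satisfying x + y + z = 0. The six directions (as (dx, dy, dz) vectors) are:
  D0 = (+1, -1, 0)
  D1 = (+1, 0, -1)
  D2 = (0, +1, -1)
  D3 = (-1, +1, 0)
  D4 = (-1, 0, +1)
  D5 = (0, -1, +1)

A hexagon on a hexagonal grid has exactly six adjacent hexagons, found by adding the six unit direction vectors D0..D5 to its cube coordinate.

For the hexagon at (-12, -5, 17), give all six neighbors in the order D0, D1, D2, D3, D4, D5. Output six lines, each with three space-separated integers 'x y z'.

Answer: -11 -6 17
-11 -5 16
-12 -4 16
-13 -4 17
-13 -5 18
-12 -6 18

Derivation:
Center: (-12, -5, 17). Add each direction:
  D0: (-12, -5, 17) + (1, -1, 0) = (-11, -6, 17)
  D1: (-12, -5, 17) + (1, 0, -1) = (-11, -5, 16)
  D2: (-12, -5, 17) + (0, 1, -1) = (-12, -4, 16)
  D3: (-12, -5, 17) + (-1, 1, 0) = (-13, -4, 17)
  D4: (-12, -5, 17) + (-1, 0, 1) = (-13, -5, 18)
  D5: (-12, -5, 17) + (0, -1, 1) = (-12, -6, 18)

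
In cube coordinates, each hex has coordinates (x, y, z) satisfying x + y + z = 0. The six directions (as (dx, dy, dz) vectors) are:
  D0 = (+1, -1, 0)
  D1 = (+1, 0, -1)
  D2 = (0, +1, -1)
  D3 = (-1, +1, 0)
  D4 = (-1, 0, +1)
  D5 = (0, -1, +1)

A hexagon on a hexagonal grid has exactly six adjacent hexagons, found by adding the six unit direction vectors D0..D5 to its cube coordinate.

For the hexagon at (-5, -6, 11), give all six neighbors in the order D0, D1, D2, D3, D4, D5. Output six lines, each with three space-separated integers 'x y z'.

Answer: -4 -7 11
-4 -6 10
-5 -5 10
-6 -5 11
-6 -6 12
-5 -7 12

Derivation:
Center: (-5, -6, 11). Add each direction:
  D0: (-5, -6, 11) + (1, -1, 0) = (-4, -7, 11)
  D1: (-5, -6, 11) + (1, 0, -1) = (-4, -6, 10)
  D2: (-5, -6, 11) + (0, 1, -1) = (-5, -5, 10)
  D3: (-5, -6, 11) + (-1, 1, 0) = (-6, -5, 11)
  D4: (-5, -6, 11) + (-1, 0, 1) = (-6, -6, 12)
  D5: (-5, -6, 11) + (0, -1, 1) = (-5, -7, 12)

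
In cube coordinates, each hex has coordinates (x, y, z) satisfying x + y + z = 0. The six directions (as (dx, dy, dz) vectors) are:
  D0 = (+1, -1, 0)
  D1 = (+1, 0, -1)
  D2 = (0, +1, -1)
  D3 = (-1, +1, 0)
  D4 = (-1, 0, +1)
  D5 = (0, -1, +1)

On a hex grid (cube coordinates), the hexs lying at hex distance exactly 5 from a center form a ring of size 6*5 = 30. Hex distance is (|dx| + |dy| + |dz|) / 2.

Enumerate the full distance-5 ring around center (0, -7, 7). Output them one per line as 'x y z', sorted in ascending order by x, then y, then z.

Answer: -5 -7 12
-5 -6 11
-5 -5 10
-5 -4 9
-5 -3 8
-5 -2 7
-4 -8 12
-4 -2 6
-3 -9 12
-3 -2 5
-2 -10 12
-2 -2 4
-1 -11 12
-1 -2 3
0 -12 12
0 -2 2
1 -12 11
1 -3 2
2 -12 10
2 -4 2
3 -12 9
3 -5 2
4 -12 8
4 -6 2
5 -12 7
5 -11 6
5 -10 5
5 -9 4
5 -8 3
5 -7 2

Derivation:
Walk ring at distance 5 from (0, -7, 7):
Start at center + D4*5 = (-5, -7, 12)
  hex 0: (-5, -7, 12)
  hex 1: (-4, -8, 12)
  hex 2: (-3, -9, 12)
  hex 3: (-2, -10, 12)
  hex 4: (-1, -11, 12)
  hex 5: (0, -12, 12)
  hex 6: (1, -12, 11)
  hex 7: (2, -12, 10)
  hex 8: (3, -12, 9)
  hex 9: (4, -12, 8)
  hex 10: (5, -12, 7)
  hex 11: (5, -11, 6)
  hex 12: (5, -10, 5)
  hex 13: (5, -9, 4)
  hex 14: (5, -8, 3)
  hex 15: (5, -7, 2)
  hex 16: (4, -6, 2)
  hex 17: (3, -5, 2)
  hex 18: (2, -4, 2)
  hex 19: (1, -3, 2)
  hex 20: (0, -2, 2)
  hex 21: (-1, -2, 3)
  hex 22: (-2, -2, 4)
  hex 23: (-3, -2, 5)
  hex 24: (-4, -2, 6)
  hex 25: (-5, -2, 7)
  hex 26: (-5, -3, 8)
  hex 27: (-5, -4, 9)
  hex 28: (-5, -5, 10)
  hex 29: (-5, -6, 11)
Sorted: 30 hexes.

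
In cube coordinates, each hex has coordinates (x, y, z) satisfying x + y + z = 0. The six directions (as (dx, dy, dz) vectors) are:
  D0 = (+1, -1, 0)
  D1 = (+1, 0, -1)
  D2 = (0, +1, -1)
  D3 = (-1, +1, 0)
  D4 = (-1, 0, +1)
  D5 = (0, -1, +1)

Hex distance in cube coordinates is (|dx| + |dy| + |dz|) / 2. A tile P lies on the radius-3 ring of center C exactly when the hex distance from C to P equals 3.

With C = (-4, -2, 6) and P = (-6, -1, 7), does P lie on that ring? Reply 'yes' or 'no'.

|px - cx| = |-6 - (-4)| = 2
|py - cy| = |-1 - (-2)| = 1
|pz - cz| = |7 - 6| = 1
distance = (2+1+1)/2 = 4/2 = 2
radius = 3; distance != radius -> no

Answer: no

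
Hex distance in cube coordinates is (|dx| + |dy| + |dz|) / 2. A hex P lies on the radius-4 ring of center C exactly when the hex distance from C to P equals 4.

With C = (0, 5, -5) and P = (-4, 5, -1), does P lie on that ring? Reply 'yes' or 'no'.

Answer: yes

Derivation:
|px - cx| = |-4 - 0| = 4
|py - cy| = |5 - 5| = 0
|pz - cz| = |-1 - (-5)| = 4
distance = (4+0+4)/2 = 8/2 = 4
radius = 4; distance == radius -> yes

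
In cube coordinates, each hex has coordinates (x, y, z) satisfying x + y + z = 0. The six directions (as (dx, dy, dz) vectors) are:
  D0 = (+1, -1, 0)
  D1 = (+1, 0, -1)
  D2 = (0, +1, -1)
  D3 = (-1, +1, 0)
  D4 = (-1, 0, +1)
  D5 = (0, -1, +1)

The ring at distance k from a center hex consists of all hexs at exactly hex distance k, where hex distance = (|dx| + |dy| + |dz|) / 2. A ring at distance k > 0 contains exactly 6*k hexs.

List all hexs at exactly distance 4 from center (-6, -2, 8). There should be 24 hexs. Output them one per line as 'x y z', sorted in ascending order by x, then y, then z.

Walk ring at distance 4 from (-6, -2, 8):
Start at center + D4*4 = (-10, -2, 12)
  hex 0: (-10, -2, 12)
  hex 1: (-9, -3, 12)
  hex 2: (-8, -4, 12)
  hex 3: (-7, -5, 12)
  hex 4: (-6, -6, 12)
  hex 5: (-5, -6, 11)
  hex 6: (-4, -6, 10)
  hex 7: (-3, -6, 9)
  hex 8: (-2, -6, 8)
  hex 9: (-2, -5, 7)
  hex 10: (-2, -4, 6)
  hex 11: (-2, -3, 5)
  hex 12: (-2, -2, 4)
  hex 13: (-3, -1, 4)
  hex 14: (-4, 0, 4)
  hex 15: (-5, 1, 4)
  hex 16: (-6, 2, 4)
  hex 17: (-7, 2, 5)
  hex 18: (-8, 2, 6)
  hex 19: (-9, 2, 7)
  hex 20: (-10, 2, 8)
  hex 21: (-10, 1, 9)
  hex 22: (-10, 0, 10)
  hex 23: (-10, -1, 11)
Sorted: 24 hexes.

Answer: -10 -2 12
-10 -1 11
-10 0 10
-10 1 9
-10 2 8
-9 -3 12
-9 2 7
-8 -4 12
-8 2 6
-7 -5 12
-7 2 5
-6 -6 12
-6 2 4
-5 -6 11
-5 1 4
-4 -6 10
-4 0 4
-3 -6 9
-3 -1 4
-2 -6 8
-2 -5 7
-2 -4 6
-2 -3 5
-2 -2 4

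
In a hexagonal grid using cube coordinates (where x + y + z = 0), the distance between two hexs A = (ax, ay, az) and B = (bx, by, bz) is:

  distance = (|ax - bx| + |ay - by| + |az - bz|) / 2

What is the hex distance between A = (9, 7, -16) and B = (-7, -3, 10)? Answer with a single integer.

Answer: 26

Derivation:
|ax - bx| = |9 - (-7)| = 16
|ay - by| = |7 - (-3)| = 10
|az - bz| = |-16 - 10| = 26
distance = (16 + 10 + 26) / 2 = 52 / 2 = 26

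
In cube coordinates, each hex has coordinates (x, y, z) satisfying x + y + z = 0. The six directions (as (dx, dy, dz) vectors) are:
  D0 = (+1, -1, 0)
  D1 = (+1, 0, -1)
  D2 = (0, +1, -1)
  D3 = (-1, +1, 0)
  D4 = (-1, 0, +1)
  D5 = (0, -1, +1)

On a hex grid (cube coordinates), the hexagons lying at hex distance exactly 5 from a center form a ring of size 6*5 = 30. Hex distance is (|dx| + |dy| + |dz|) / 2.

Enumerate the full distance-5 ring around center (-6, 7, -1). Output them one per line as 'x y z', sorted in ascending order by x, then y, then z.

Answer: -11 7 4
-11 8 3
-11 9 2
-11 10 1
-11 11 0
-11 12 -1
-10 6 4
-10 12 -2
-9 5 4
-9 12 -3
-8 4 4
-8 12 -4
-7 3 4
-7 12 -5
-6 2 4
-6 12 -6
-5 2 3
-5 11 -6
-4 2 2
-4 10 -6
-3 2 1
-3 9 -6
-2 2 0
-2 8 -6
-1 2 -1
-1 3 -2
-1 4 -3
-1 5 -4
-1 6 -5
-1 7 -6

Derivation:
Walk ring at distance 5 from (-6, 7, -1):
Start at center + D4*5 = (-11, 7, 4)
  hex 0: (-11, 7, 4)
  hex 1: (-10, 6, 4)
  hex 2: (-9, 5, 4)
  hex 3: (-8, 4, 4)
  hex 4: (-7, 3, 4)
  hex 5: (-6, 2, 4)
  hex 6: (-5, 2, 3)
  hex 7: (-4, 2, 2)
  hex 8: (-3, 2, 1)
  hex 9: (-2, 2, 0)
  hex 10: (-1, 2, -1)
  hex 11: (-1, 3, -2)
  hex 12: (-1, 4, -3)
  hex 13: (-1, 5, -4)
  hex 14: (-1, 6, -5)
  hex 15: (-1, 7, -6)
  hex 16: (-2, 8, -6)
  hex 17: (-3, 9, -6)
  hex 18: (-4, 10, -6)
  hex 19: (-5, 11, -6)
  hex 20: (-6, 12, -6)
  hex 21: (-7, 12, -5)
  hex 22: (-8, 12, -4)
  hex 23: (-9, 12, -3)
  hex 24: (-10, 12, -2)
  hex 25: (-11, 12, -1)
  hex 26: (-11, 11, 0)
  hex 27: (-11, 10, 1)
  hex 28: (-11, 9, 2)
  hex 29: (-11, 8, 3)
Sorted: 30 hexes.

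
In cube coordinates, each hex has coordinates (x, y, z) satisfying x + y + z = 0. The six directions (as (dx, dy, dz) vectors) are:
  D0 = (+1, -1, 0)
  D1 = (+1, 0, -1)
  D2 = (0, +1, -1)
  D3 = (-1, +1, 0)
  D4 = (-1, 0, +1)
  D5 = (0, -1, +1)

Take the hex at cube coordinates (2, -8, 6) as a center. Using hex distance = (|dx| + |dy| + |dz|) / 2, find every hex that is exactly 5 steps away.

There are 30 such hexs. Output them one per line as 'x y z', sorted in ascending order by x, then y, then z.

Answer: -3 -8 11
-3 -7 10
-3 -6 9
-3 -5 8
-3 -4 7
-3 -3 6
-2 -9 11
-2 -3 5
-1 -10 11
-1 -3 4
0 -11 11
0 -3 3
1 -12 11
1 -3 2
2 -13 11
2 -3 1
3 -13 10
3 -4 1
4 -13 9
4 -5 1
5 -13 8
5 -6 1
6 -13 7
6 -7 1
7 -13 6
7 -12 5
7 -11 4
7 -10 3
7 -9 2
7 -8 1

Derivation:
Walk ring at distance 5 from (2, -8, 6):
Start at center + D4*5 = (-3, -8, 11)
  hex 0: (-3, -8, 11)
  hex 1: (-2, -9, 11)
  hex 2: (-1, -10, 11)
  hex 3: (0, -11, 11)
  hex 4: (1, -12, 11)
  hex 5: (2, -13, 11)
  hex 6: (3, -13, 10)
  hex 7: (4, -13, 9)
  hex 8: (5, -13, 8)
  hex 9: (6, -13, 7)
  hex 10: (7, -13, 6)
  hex 11: (7, -12, 5)
  hex 12: (7, -11, 4)
  hex 13: (7, -10, 3)
  hex 14: (7, -9, 2)
  hex 15: (7, -8, 1)
  hex 16: (6, -7, 1)
  hex 17: (5, -6, 1)
  hex 18: (4, -5, 1)
  hex 19: (3, -4, 1)
  hex 20: (2, -3, 1)
  hex 21: (1, -3, 2)
  hex 22: (0, -3, 3)
  hex 23: (-1, -3, 4)
  hex 24: (-2, -3, 5)
  hex 25: (-3, -3, 6)
  hex 26: (-3, -4, 7)
  hex 27: (-3, -5, 8)
  hex 28: (-3, -6, 9)
  hex 29: (-3, -7, 10)
Sorted: 30 hexes.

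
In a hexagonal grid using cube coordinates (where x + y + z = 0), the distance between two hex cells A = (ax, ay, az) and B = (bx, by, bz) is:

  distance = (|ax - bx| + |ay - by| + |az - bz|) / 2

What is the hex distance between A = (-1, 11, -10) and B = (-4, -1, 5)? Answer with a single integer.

Answer: 15

Derivation:
|ax - bx| = |-1 - (-4)| = 3
|ay - by| = |11 - (-1)| = 12
|az - bz| = |-10 - 5| = 15
distance = (3 + 12 + 15) / 2 = 30 / 2 = 15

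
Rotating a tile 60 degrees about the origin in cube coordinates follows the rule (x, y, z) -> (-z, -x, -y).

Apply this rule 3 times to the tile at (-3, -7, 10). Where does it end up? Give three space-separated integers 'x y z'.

Answer: 3 7 -10

Derivation:
Start: (-3, -7, 10)
Step 1: (-3, -7, 10) -> (-(10), -(-3), -(-7)) = (-10, 3, 7)
Step 2: (-10, 3, 7) -> (-(7), -(-10), -(3)) = (-7, 10, -3)
Step 3: (-7, 10, -3) -> (-(-3), -(-7), -(10)) = (3, 7, -10)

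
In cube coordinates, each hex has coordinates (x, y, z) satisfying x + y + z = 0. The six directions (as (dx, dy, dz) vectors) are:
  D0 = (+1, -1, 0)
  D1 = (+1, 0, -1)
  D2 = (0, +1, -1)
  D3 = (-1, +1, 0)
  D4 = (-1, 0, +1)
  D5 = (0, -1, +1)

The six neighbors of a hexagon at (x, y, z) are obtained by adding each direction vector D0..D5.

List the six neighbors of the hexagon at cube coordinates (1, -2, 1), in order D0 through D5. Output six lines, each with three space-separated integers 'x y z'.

Answer: 2 -3 1
2 -2 0
1 -1 0
0 -1 1
0 -2 2
1 -3 2

Derivation:
Center: (1, -2, 1). Add each direction:
  D0: (1, -2, 1) + (1, -1, 0) = (2, -3, 1)
  D1: (1, -2, 1) + (1, 0, -1) = (2, -2, 0)
  D2: (1, -2, 1) + (0, 1, -1) = (1, -1, 0)
  D3: (1, -2, 1) + (-1, 1, 0) = (0, -1, 1)
  D4: (1, -2, 1) + (-1, 0, 1) = (0, -2, 2)
  D5: (1, -2, 1) + (0, -1, 1) = (1, -3, 2)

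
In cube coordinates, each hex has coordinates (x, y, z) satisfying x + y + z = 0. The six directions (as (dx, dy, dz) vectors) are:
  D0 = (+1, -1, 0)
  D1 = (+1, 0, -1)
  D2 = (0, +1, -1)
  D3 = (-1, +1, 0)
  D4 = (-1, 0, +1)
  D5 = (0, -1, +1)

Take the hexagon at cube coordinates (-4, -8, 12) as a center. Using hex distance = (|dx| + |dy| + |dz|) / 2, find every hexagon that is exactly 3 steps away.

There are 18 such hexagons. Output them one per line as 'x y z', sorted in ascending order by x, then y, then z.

Answer: -7 -8 15
-7 -7 14
-7 -6 13
-7 -5 12
-6 -9 15
-6 -5 11
-5 -10 15
-5 -5 10
-4 -11 15
-4 -5 9
-3 -11 14
-3 -6 9
-2 -11 13
-2 -7 9
-1 -11 12
-1 -10 11
-1 -9 10
-1 -8 9

Derivation:
Walk ring at distance 3 from (-4, -8, 12):
Start at center + D4*3 = (-7, -8, 15)
  hex 0: (-7, -8, 15)
  hex 1: (-6, -9, 15)
  hex 2: (-5, -10, 15)
  hex 3: (-4, -11, 15)
  hex 4: (-3, -11, 14)
  hex 5: (-2, -11, 13)
  hex 6: (-1, -11, 12)
  hex 7: (-1, -10, 11)
  hex 8: (-1, -9, 10)
  hex 9: (-1, -8, 9)
  hex 10: (-2, -7, 9)
  hex 11: (-3, -6, 9)
  hex 12: (-4, -5, 9)
  hex 13: (-5, -5, 10)
  hex 14: (-6, -5, 11)
  hex 15: (-7, -5, 12)
  hex 16: (-7, -6, 13)
  hex 17: (-7, -7, 14)
Sorted: 18 hexes.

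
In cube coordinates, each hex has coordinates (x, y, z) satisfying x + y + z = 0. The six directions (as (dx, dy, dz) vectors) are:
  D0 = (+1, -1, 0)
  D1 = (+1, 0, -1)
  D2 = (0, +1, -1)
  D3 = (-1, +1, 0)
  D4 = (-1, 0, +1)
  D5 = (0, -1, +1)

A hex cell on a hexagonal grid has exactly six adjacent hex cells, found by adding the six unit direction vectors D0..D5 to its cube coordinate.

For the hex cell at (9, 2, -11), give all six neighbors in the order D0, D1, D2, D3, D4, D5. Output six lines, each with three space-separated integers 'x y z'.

Center: (9, 2, -11). Add each direction:
  D0: (9, 2, -11) + (1, -1, 0) = (10, 1, -11)
  D1: (9, 2, -11) + (1, 0, -1) = (10, 2, -12)
  D2: (9, 2, -11) + (0, 1, -1) = (9, 3, -12)
  D3: (9, 2, -11) + (-1, 1, 0) = (8, 3, -11)
  D4: (9, 2, -11) + (-1, 0, 1) = (8, 2, -10)
  D5: (9, 2, -11) + (0, -1, 1) = (9, 1, -10)

Answer: 10 1 -11
10 2 -12
9 3 -12
8 3 -11
8 2 -10
9 1 -10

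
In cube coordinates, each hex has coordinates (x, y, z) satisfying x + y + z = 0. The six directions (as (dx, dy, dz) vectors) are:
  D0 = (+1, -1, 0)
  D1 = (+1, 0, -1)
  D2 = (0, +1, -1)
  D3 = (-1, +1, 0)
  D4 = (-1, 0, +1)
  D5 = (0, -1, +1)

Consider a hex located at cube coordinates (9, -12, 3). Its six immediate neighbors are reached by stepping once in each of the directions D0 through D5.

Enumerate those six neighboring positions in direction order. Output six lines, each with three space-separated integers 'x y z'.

Center: (9, -12, 3). Add each direction:
  D0: (9, -12, 3) + (1, -1, 0) = (10, -13, 3)
  D1: (9, -12, 3) + (1, 0, -1) = (10, -12, 2)
  D2: (9, -12, 3) + (0, 1, -1) = (9, -11, 2)
  D3: (9, -12, 3) + (-1, 1, 0) = (8, -11, 3)
  D4: (9, -12, 3) + (-1, 0, 1) = (8, -12, 4)
  D5: (9, -12, 3) + (0, -1, 1) = (9, -13, 4)

Answer: 10 -13 3
10 -12 2
9 -11 2
8 -11 3
8 -12 4
9 -13 4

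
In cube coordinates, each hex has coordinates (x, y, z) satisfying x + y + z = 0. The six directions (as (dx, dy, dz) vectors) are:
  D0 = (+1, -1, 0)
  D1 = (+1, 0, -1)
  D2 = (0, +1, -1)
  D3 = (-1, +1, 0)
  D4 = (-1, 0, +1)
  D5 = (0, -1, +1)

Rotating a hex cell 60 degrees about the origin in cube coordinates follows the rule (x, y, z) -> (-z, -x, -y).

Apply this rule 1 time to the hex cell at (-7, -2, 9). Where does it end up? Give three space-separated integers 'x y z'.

Answer: -9 7 2

Derivation:
Start: (-7, -2, 9)
Step 1: (-7, -2, 9) -> (-(9), -(-7), -(-2)) = (-9, 7, 2)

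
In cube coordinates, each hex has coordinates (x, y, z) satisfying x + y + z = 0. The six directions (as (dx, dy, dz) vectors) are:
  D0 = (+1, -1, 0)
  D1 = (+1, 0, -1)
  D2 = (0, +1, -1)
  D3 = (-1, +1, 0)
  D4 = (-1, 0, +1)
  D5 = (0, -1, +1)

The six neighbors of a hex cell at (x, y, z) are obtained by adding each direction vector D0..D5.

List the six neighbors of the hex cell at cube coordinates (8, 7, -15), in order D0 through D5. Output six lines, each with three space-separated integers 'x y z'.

Center: (8, 7, -15). Add each direction:
  D0: (8, 7, -15) + (1, -1, 0) = (9, 6, -15)
  D1: (8, 7, -15) + (1, 0, -1) = (9, 7, -16)
  D2: (8, 7, -15) + (0, 1, -1) = (8, 8, -16)
  D3: (8, 7, -15) + (-1, 1, 0) = (7, 8, -15)
  D4: (8, 7, -15) + (-1, 0, 1) = (7, 7, -14)
  D5: (8, 7, -15) + (0, -1, 1) = (8, 6, -14)

Answer: 9 6 -15
9 7 -16
8 8 -16
7 8 -15
7 7 -14
8 6 -14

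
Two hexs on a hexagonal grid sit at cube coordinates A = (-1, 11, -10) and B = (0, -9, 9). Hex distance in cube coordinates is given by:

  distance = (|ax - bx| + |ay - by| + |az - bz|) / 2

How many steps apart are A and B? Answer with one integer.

Answer: 20

Derivation:
|ax - bx| = |-1 - 0| = 1
|ay - by| = |11 - (-9)| = 20
|az - bz| = |-10 - 9| = 19
distance = (1 + 20 + 19) / 2 = 40 / 2 = 20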